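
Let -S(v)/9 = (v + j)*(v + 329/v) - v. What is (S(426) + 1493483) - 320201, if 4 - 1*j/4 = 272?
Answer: 259744281/71 ≈ 3.6584e+6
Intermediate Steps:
j = -1072 (j = 16 - 4*272 = 16 - 1088 = -1072)
S(v) = 9*v - 9*(-1072 + v)*(v + 329/v) (S(v) = -9*((v - 1072)*(v + 329/v) - v) = -9*((-1072 + v)*(v + 329/v) - v) = -9*(-v + (-1072 + v)*(v + 329/v)) = 9*v - 9*(-1072 + v)*(v + 329/v))
(S(426) + 1493483) - 320201 = ((-2961 - 9*426² + 9657*426 + 3174192/426) + 1493483) - 320201 = ((-2961 - 9*181476 + 4113882 + 3174192*(1/426)) + 1493483) - 320201 = ((-2961 - 1633284 + 4113882 + 529032/71) + 1493483) - 320201 = (176441259/71 + 1493483) - 320201 = 282478552/71 - 320201 = 259744281/71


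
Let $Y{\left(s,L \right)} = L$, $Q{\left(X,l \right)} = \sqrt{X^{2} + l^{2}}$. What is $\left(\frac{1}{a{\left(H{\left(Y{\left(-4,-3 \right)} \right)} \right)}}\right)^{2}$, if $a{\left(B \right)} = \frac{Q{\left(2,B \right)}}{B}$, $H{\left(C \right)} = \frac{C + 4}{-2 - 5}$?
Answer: $\frac{1}{197} \approx 0.0050761$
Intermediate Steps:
$H{\left(C \right)} = - \frac{4}{7} - \frac{C}{7}$ ($H{\left(C \right)} = \frac{4 + C}{-7} = \left(4 + C\right) \left(- \frac{1}{7}\right) = - \frac{4}{7} - \frac{C}{7}$)
$a{\left(B \right)} = \frac{\sqrt{4 + B^{2}}}{B}$ ($a{\left(B \right)} = \frac{\sqrt{2^{2} + B^{2}}}{B} = \frac{\sqrt{4 + B^{2}}}{B}$)
$\left(\frac{1}{a{\left(H{\left(Y{\left(-4,-3 \right)} \right)} \right)}}\right)^{2} = \left(\frac{1}{\frac{1}{- \frac{4}{7} - - \frac{3}{7}} \sqrt{4 + \left(- \frac{4}{7} - - \frac{3}{7}\right)^{2}}}\right)^{2} = \left(\frac{1}{\frac{1}{- \frac{4}{7} + \frac{3}{7}} \sqrt{4 + \left(- \frac{4}{7} + \frac{3}{7}\right)^{2}}}\right)^{2} = \left(\frac{1}{\frac{1}{- \frac{1}{7}} \sqrt{4 + \left(- \frac{1}{7}\right)^{2}}}\right)^{2} = \left(\frac{1}{\left(-7\right) \sqrt{4 + \frac{1}{49}}}\right)^{2} = \left(\frac{1}{\left(-7\right) \sqrt{\frac{197}{49}}}\right)^{2} = \left(\frac{1}{\left(-7\right) \frac{\sqrt{197}}{7}}\right)^{2} = \left(\frac{1}{\left(-1\right) \sqrt{197}}\right)^{2} = \left(- \frac{\sqrt{197}}{197}\right)^{2} = \frac{1}{197}$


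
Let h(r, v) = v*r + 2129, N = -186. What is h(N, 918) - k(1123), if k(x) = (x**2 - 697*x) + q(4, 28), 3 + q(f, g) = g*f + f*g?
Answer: -647238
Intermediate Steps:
q(f, g) = -3 + 2*f*g (q(f, g) = -3 + (g*f + f*g) = -3 + (f*g + f*g) = -3 + 2*f*g)
k(x) = 221 + x**2 - 697*x (k(x) = (x**2 - 697*x) + (-3 + 2*4*28) = (x**2 - 697*x) + (-3 + 224) = (x**2 - 697*x) + 221 = 221 + x**2 - 697*x)
h(r, v) = 2129 + r*v (h(r, v) = r*v + 2129 = 2129 + r*v)
h(N, 918) - k(1123) = (2129 - 186*918) - (221 + 1123**2 - 697*1123) = (2129 - 170748) - (221 + 1261129 - 782731) = -168619 - 1*478619 = -168619 - 478619 = -647238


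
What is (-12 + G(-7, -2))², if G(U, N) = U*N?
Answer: 4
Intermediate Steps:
G(U, N) = N*U
(-12 + G(-7, -2))² = (-12 - 2*(-7))² = (-12 + 14)² = 2² = 4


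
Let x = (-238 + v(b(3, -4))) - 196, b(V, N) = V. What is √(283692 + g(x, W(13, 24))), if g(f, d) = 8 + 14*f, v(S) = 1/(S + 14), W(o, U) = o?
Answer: √80233574/17 ≈ 526.90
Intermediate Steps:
v(S) = 1/(14 + S)
x = -7377/17 (x = (-238 + 1/(14 + 3)) - 196 = (-238 + 1/17) - 196 = -4045/17 - 196 = -7377/17 ≈ -433.94)
√(283692 + g(x, W(13, 24))) = √(283692 + (8 + 14*(-7377/17))) = √(283692 + (8 - 103278/17)) = √(283692 - 103142/17) = √(4719622/17) = √80233574/17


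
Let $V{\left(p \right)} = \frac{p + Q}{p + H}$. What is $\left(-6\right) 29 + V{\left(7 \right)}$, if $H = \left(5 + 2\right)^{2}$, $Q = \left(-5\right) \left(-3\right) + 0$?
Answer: $- \frac{4861}{28} \approx -173.61$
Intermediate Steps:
$Q = 15$ ($Q = 15 + 0 = 15$)
$H = 49$ ($H = 7^{2} = 49$)
$V{\left(p \right)} = \frac{15 + p}{49 + p}$ ($V{\left(p \right)} = \frac{p + 15}{p + 49} = \frac{15 + p}{49 + p}$)
$\left(-6\right) 29 + V{\left(7 \right)} = \left(-6\right) 29 + \frac{15 + 7}{49 + 7} = -174 + \frac{1}{56} \cdot 22 = -174 + \frac{11}{28} = - \frac{4861}{28}$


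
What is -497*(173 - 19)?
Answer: -76538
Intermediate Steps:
-497*(173 - 19) = -497*154 = -76538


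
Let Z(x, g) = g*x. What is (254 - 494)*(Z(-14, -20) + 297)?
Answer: -138480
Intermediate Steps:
(254 - 494)*(Z(-14, -20) + 297) = (254 - 494)*(-20*(-14) + 297) = -240*(280 + 297) = -240*577 = -138480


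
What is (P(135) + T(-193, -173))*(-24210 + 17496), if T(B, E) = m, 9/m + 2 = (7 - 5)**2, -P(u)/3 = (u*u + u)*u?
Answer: 49923930987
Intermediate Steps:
P(u) = -3*u*(u + u**2) (P(u) = -3*(u*u + u)*u = -3*(u**2 + u)*u = -3*(u + u**2)*u = -3*u*(u + u**2))
m = 9/2 (m = 9/(-2 + (7 - 5)**2) = 9/(-2 + 2**2) = 9/(-2 + 4) = 9/2 ≈ 4.5000)
T(B, E) = 9/2
(P(135) + T(-193, -173))*(-24210 + 17496) = (3*135**2*(-1 - 1*135) + 9/2)*(-24210 + 17496) = (3*18225*(-1 - 135) + 9/2)*(-6714) = (3*18225*(-136) + 9/2)*(-6714) = (-7435800 + 9/2)*(-6714) = -14871591/2*(-6714) = 49923930987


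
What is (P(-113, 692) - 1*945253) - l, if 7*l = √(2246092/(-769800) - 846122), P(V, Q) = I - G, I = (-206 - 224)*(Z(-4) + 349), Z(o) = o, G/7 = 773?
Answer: -1099014 - I*√1253517227776254/269430 ≈ -1.099e+6 - 131.41*I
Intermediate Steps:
G = 5411 (G = 7*773 = 5411)
I = -148350 (I = (-206 - 224)*(-4 + 349) = -430*345 = -148350)
P(V, Q) = -153761 (P(V, Q) = -148350 - 1*5411 = -148350 - 5411 = -153761)
l = I*√1253517227776254/269430 (l = √(2246092/(-769800) - 846122)/7 = √(2246092*(-1/769800) - 846122)/7 = √(-561523/192450 - 846122)/7 = √(-162836740423/192450)/7 = (I*√1253517227776254/38490)/7 = I*√1253517227776254/269430 ≈ 131.41*I)
(P(-113, 692) - 1*945253) - l = (-153761 - 1*945253) - I*√1253517227776254/269430 = (-153761 - 945253) - I*√1253517227776254/269430 = -1099014 - I*√1253517227776254/269430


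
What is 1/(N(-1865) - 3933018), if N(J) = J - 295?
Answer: -1/3935178 ≈ -2.5412e-7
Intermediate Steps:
N(J) = -295 + J
1/(N(-1865) - 3933018) = 1/((-295 - 1865) - 3933018) = 1/(-2160 - 3933018) = 1/(-3935178) = -1/3935178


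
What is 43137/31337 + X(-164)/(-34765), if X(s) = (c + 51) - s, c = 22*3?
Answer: 1490852108/1089430805 ≈ 1.3685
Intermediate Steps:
c = 66
X(s) = 117 - s (X(s) = (66 + 51) - s = 117 - s)
43137/31337 + X(-164)/(-34765) = 43137/31337 + (117 - 1*(-164))/(-34765) = 43137*(1/31337) + (117 + 164)*(-1/34765) = 43137/31337 + 281*(-1/34765) = 43137/31337 - 281/34765 = 1490852108/1089430805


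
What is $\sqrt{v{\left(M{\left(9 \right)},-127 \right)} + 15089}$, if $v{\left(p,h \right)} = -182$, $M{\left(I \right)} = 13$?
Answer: $\sqrt{14907} \approx 122.09$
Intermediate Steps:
$\sqrt{v{\left(M{\left(9 \right)},-127 \right)} + 15089} = \sqrt{-182 + 15089} = \sqrt{14907}$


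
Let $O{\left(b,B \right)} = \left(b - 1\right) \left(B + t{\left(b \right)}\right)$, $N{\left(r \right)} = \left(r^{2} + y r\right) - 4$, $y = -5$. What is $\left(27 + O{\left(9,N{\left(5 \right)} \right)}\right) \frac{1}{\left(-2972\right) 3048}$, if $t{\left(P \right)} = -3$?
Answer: $\frac{29}{9058656} \approx 3.2014 \cdot 10^{-6}$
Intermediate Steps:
$N{\left(r \right)} = -4 + r^{2} - 5 r$ ($N{\left(r \right)} = \left(r^{2} - 5 r\right) - 4 = -4 + r^{2} - 5 r$)
$O{\left(b,B \right)} = \left(-1 + b\right) \left(-3 + B\right)$ ($O{\left(b,B \right)} = \left(b - 1\right) \left(B - 3\right) = \left(-1 + b\right) \left(-3 + B\right)$)
$\left(27 + O{\left(9,N{\left(5 \right)} \right)}\right) \frac{1}{\left(-2972\right) 3048} = \left(27 + \left(3 - \left(-4 + 5^{2} - 25\right) - 27 + \left(-4 + 5^{2} - 25\right) 9\right)\right) \frac{1}{\left(-2972\right) 3048} = \left(27 + \left(3 - \left(-4 + 25 - 25\right) - 27 + \left(-4 + 25 - 25\right) 9\right)\right) \left(\left(- \frac{1}{2972}\right) \frac{1}{3048}\right) = \left(27 - 56\right) \left(- \frac{1}{9058656}\right) = \left(-29\right) \left(- \frac{1}{9058656}\right) = \frac{29}{9058656}$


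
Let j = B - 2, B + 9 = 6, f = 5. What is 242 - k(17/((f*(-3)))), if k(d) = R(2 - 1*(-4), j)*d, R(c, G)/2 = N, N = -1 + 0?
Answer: 3596/15 ≈ 239.73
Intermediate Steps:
B = -3 (B = -9 + 6 = -3)
j = -5 (j = -3 - 2 = -5)
N = -1
R(c, G) = -2 (R(c, G) = 2*(-1) = -2)
k(d) = -2*d
242 - k(17/((f*(-3)))) = 242 - (-2)*17/((5*(-3))) = 242 - (-2)*17/(-15) = 242 - (-2)*17*(-1/15) = 242 - (-2)*(-17)/15 = 242 - 1*34/15 = 242 - 34/15 = 3596/15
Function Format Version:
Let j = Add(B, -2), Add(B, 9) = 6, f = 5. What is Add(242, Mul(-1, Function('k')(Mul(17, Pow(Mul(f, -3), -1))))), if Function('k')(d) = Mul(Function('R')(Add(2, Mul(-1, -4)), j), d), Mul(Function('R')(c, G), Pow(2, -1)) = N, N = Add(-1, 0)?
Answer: Rational(3596, 15) ≈ 239.73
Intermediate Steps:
B = -3 (B = Add(-9, 6) = -3)
j = -5 (j = Add(-3, -2) = -5)
N = -1
Function('R')(c, G) = -2 (Function('R')(c, G) = Mul(2, -1) = -2)
Function('k')(d) = Mul(-2, d)
Add(242, Mul(-1, Function('k')(Mul(17, Pow(Mul(f, -3), -1))))) = Add(242, Mul(-1, Mul(-2, Mul(17, Pow(Mul(5, -3), -1))))) = Add(242, Mul(-1, Mul(-2, Mul(17, Pow(-15, -1))))) = Add(242, Mul(-1, Mul(-2, Mul(17, Rational(-1, 15))))) = Add(242, Mul(-1, Mul(-2, Rational(-17, 15)))) = Add(242, Mul(-1, Rational(34, 15))) = Add(242, Rational(-34, 15)) = Rational(3596, 15)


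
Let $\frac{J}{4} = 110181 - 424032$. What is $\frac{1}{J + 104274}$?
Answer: $- \frac{1}{1151130} \approx -8.6871 \cdot 10^{-7}$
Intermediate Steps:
$J = -1255404$ ($J = 4 \left(110181 - 424032\right) = 4 \left(-313851\right) = -1255404$)
$\frac{1}{J + 104274} = \frac{1}{-1255404 + 104274} = \frac{1}{-1151130} = - \frac{1}{1151130}$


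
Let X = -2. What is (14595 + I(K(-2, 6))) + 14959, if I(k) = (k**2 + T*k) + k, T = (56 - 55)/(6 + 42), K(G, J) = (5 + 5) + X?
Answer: 177757/6 ≈ 29626.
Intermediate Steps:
K(G, J) = 8 (K(G, J) = (5 + 5) - 2 = 10 - 2 = 8)
T = 1/48 ≈ 0.020833
I(k) = k**2 + 49*k/48 (I(k) = (k**2 + k/48) + k = k**2 + 49*k/48)
(14595 + I(K(-2, 6))) + 14959 = (14595 + (1/48)*8*(49 + 48*8)) + 14959 = (14595 + (1/48)*8*(49 + 384)) + 14959 = (14595 + (1/48)*8*433) + 14959 = (14595 + 433/6) + 14959 = 88003/6 + 14959 = 177757/6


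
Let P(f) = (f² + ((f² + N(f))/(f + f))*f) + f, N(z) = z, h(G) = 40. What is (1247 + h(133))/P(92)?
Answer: 143/1426 ≈ 0.10028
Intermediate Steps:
P(f) = 3*f/2 + 3*f²/2 (P(f) = (f² + ((f² + f)/(f + f))*f) + f = (f² + ((f + f²)/((2*f)))*f) + f = (f² + ((f + f²)*(1/(2*f)))*f) + f = (f² + ((f + f²)/(2*f))*f) + f = (f² + (f/2 + f²/2)) + f = (f/2 + 3*f²/2) + f = 3*f/2 + 3*f²/2)
(1247 + h(133))/P(92) = (1247 + 40)/(((3/2)*92*(1 + 92))) = 1287/(((3/2)*92*93)) = 1287/12834 = 1287*(1/12834) = 143/1426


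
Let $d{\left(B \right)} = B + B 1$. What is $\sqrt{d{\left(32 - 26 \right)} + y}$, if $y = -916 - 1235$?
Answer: $i \sqrt{2139} \approx 46.249 i$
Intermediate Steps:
$d{\left(B \right)} = 2 B$ ($d{\left(B \right)} = B + B = 2 B$)
$y = -2151$
$\sqrt{d{\left(32 - 26 \right)} + y} = \sqrt{2 \left(32 - 26\right) - 2151} = \sqrt{2 \cdot 6 - 2151} = \sqrt{12 - 2151} = \sqrt{-2139} = i \sqrt{2139}$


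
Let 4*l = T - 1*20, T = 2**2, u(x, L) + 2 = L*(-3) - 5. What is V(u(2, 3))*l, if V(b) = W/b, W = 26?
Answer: 13/2 ≈ 6.5000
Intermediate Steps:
u(x, L) = -7 - 3*L (u(x, L) = -2 + (L*(-3) - 5) = -2 + (-3*L - 5) = -2 + (-5 - 3*L) = -7 - 3*L)
T = 4
V(b) = 26/b
l = -4 (l = (4 - 1*20)/4 = (4 - 20)/4 = (1/4)*(-16) = -4)
V(u(2, 3))*l = (26/(-7 - 3*3))*(-4) = (26/(-7 - 9))*(-4) = (26/(-16))*(-4) = (26*(-1/16))*(-4) = -13/8*(-4) = 13/2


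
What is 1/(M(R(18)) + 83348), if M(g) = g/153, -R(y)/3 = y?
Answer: 17/1416910 ≈ 1.1998e-5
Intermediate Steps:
R(y) = -3*y
M(g) = g/153 (M(g) = g*(1/153) = g/153)
1/(M(R(18)) + 83348) = 1/((-3*18)/153 + 83348) = 1/((1/153)*(-54) + 83348) = 1/(-6/17 + 83348) = 1/(1416910/17) = 17/1416910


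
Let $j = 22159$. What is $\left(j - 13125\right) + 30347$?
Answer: $39381$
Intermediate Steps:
$\left(j - 13125\right) + 30347 = \left(22159 - 13125\right) + 30347 = 9034 + 30347 = 39381$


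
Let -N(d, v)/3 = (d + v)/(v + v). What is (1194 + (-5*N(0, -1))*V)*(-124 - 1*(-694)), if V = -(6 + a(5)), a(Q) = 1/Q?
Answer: 654075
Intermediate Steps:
a(Q) = 1/Q
N(d, v) = -3*(d + v)/(2*v) (N(d, v) = -3*(d + v)/(v + v) = -3*(d + v)/(2*v))
V = -31/5 (V = -(6 + 1/5) = -(6 + ⅕) = -1*31/5 = -31/5 ≈ -6.2000)
(1194 + (-5*N(0, -1))*V)*(-124 - 1*(-694)) = (1194 - 15*(-1*0 - 1*(-1))/(2*(-1))*(-31/5))*(-124 - 1*(-694)) = (1194 - 15*(-1)*(0 + 1)/2*(-31/5))*(-124 + 694) = (1194 - 15*(-1)/2*(-31/5))*570 = (1194 - 5*(-3/2)*(-31/5))*570 = (1194 + (15/2)*(-31/5))*570 = (1194 - 93/2)*570 = (2295/2)*570 = 654075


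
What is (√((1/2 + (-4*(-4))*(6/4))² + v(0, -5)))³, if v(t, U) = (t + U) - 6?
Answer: 2357*√2357/8 ≈ 14304.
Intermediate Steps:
v(t, U) = -6 + U + t (v(t, U) = (U + t) - 6 = -6 + U + t)
(√((1/2 + (-4*(-4))*(6/4))² + v(0, -5)))³ = (√((1/2 + (-4*(-4))*(6/4))² + (-6 - 5 + 0)))³ = (√((½ + 16*(6*(¼)))² - 11))³ = (√((½ + 16*(3/2))² - 11))³ = (√((½ + 24)² - 11))³ = (√((49/2)² - 11))³ = (√(2401/4 - 11))³ = (√(2357/4))³ = (√2357/2)³ = 2357*√2357/8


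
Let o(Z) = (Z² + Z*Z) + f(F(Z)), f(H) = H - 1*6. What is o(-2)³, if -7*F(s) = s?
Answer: 4096/343 ≈ 11.942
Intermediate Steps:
F(s) = -s/7
f(H) = -6 + H (f(H) = H - 6 = -6 + H)
o(Z) = -6 + 2*Z² - Z/7 (o(Z) = (Z² + Z*Z) + (-6 - Z/7) = (Z² + Z²) + (-6 - Z/7) = 2*Z² + (-6 - Z/7) = -6 + 2*Z² - Z/7)
o(-2)³ = (-6 + 2*(-2)² - ⅐*(-2))³ = (-6 + 2*4 + 2/7)³ = (-6 + 8 + 2/7)³ = (16/7)³ = 4096/343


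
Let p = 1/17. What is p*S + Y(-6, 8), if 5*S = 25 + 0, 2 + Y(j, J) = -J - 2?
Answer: -199/17 ≈ -11.706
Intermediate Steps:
Y(j, J) = -4 - J (Y(j, J) = -2 + (-J - 2) = -2 + (-2 - J) = -4 - J)
S = 5 (S = (25 + 0)/5 = (⅕)*25 = 5)
p = 1/17 ≈ 0.058824
p*S + Y(-6, 8) = (1/17)*5 + (-4 - 1*8) = 5/17 + (-4 - 8) = 5/17 - 12 = -199/17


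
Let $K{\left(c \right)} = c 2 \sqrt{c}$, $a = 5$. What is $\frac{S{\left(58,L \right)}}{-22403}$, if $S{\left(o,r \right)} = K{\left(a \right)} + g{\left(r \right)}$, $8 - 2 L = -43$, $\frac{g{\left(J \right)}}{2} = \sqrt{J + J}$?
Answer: $- \frac{10 \sqrt{5}}{22403} - \frac{2 \sqrt{51}}{22403} \approx -0.0016357$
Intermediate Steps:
$g{\left(J \right)} = 2 \sqrt{2} \sqrt{J}$ ($g{\left(J \right)} = 2 \sqrt{J + J} = 2 \sqrt{2 J} = 2 \sqrt{2} \sqrt{J}$)
$L = \frac{51}{2}$ ($L = 4 - - \frac{43}{2} = 4 + \frac{43}{2} = \frac{51}{2} \approx 25.5$)
$K{\left(c \right)} = 2 c^{\frac{3}{2}}$ ($K{\left(c \right)} = 2 c \sqrt{c} = 2 c^{\frac{3}{2}}$)
$S{\left(o,r \right)} = 10 \sqrt{5} + 2 \sqrt{2} \sqrt{r}$ ($S{\left(o,r \right)} = 2 \cdot 5^{\frac{3}{2}} + 2 \sqrt{2} \sqrt{r} = 2 \cdot 5 \sqrt{5} + 2 \sqrt{2} \sqrt{r} = 10 \sqrt{5} + 2 \sqrt{2} \sqrt{r}$)
$\frac{S{\left(58,L \right)}}{-22403} = \frac{10 \sqrt{5} + 2 \sqrt{2} \sqrt{\frac{51}{2}}}{-22403} = \left(10 \sqrt{5} + 2 \sqrt{2} \frac{\sqrt{102}}{2}\right) \left(- \frac{1}{22403}\right) = \left(10 \sqrt{5} + 2 \sqrt{51}\right) \left(- \frac{1}{22403}\right) = \left(2 \sqrt{51} + 10 \sqrt{5}\right) \left(- \frac{1}{22403}\right) = - \frac{10 \sqrt{5}}{22403} - \frac{2 \sqrt{51}}{22403}$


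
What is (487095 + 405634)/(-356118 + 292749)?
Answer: -892729/63369 ≈ -14.088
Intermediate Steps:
(487095 + 405634)/(-356118 + 292749) = 892729/(-63369) = 892729*(-1/63369) = -892729/63369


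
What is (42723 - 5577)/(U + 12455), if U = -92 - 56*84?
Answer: 12382/2553 ≈ 4.8500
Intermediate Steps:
U = -4796 (U = -92 - 4704 = -4796)
(42723 - 5577)/(U + 12455) = (42723 - 5577)/(-4796 + 12455) = 37146/7659 = 37146*(1/7659) = 12382/2553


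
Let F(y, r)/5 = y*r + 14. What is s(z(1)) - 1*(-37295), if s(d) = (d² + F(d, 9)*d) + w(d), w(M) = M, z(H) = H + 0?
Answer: 37412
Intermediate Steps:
z(H) = H
F(y, r) = 70 + 5*r*y (F(y, r) = 5*(y*r + 14) = 5*(r*y + 14) = 5*(14 + r*y) = 70 + 5*r*y)
s(d) = d + d² + d*(70 + 45*d) (s(d) = (d² + (70 + 5*9*d)*d) + d = (d² + (70 + 45*d)*d) + d = (d² + d*(70 + 45*d)) + d = d + d² + d*(70 + 45*d))
s(z(1)) - 1*(-37295) = 1*(71 + 46*1) - 1*(-37295) = 1*(71 + 46) + 37295 = 1*117 + 37295 = 117 + 37295 = 37412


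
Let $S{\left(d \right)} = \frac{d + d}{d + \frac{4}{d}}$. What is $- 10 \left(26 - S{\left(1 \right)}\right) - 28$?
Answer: $-284$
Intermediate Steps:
$S{\left(d \right)} = \frac{2 d}{d + \frac{4}{d}}$
$- 10 \left(26 - S{\left(1 \right)}\right) - 28 = - 10 \left(26 - \frac{2 \cdot 1^{2}}{4 + 1^{2}}\right) - 28 = - 10 \left(26 - 2 \cdot 1 \frac{1}{4 + 1}\right) - 28 = - 10 \left(26 - 2 \cdot 1 \cdot \frac{1}{5}\right) - 28 = - 10 \left(26 - \frac{2}{5}\right) - 28 = \left(-10\right) \frac{128}{5} - 28 = -256 - 28 = -284$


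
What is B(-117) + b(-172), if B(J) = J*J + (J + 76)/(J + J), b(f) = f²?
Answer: 10125923/234 ≈ 43273.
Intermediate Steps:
B(J) = J² + (76 + J)/(2*J) (B(J) = J² + (76 + J)/((2*J)) = J² + (76 + J)*(1/(2*J)) = J² + (76 + J)/(2*J))
B(-117) + b(-172) = (38 + (-117)³ + (½)*(-117))/(-117) + (-172)² = -(38 - 1601613 - 117/2)/117 + 29584 = -1/117*(-3203267/2) + 29584 = 3203267/234 + 29584 = 10125923/234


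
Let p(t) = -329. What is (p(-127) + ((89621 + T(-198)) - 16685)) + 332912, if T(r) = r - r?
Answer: 405519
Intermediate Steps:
T(r) = 0
(p(-127) + ((89621 + T(-198)) - 16685)) + 332912 = (-329 + ((89621 + 0) - 16685)) + 332912 = (-329 + (89621 - 16685)) + 332912 = (-329 + 72936) + 332912 = 72607 + 332912 = 405519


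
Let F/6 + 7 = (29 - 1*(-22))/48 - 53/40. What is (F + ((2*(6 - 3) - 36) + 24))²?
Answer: 3932289/1600 ≈ 2457.7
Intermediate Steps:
F = -1743/40 (F = -42 + 6*((29 - 1*(-22))/48 - 53/40) = -42 + 6*((29 + 22)*(1/48) - 53*1/40) = -42 + 6*(51*(1/48) - 53/40) = -42 + 6*(17/16 - 53/40) = -42 + 6*(-21/80) = -42 - 63/40 = -1743/40 ≈ -43.575)
(F + ((2*(6 - 3) - 36) + 24))² = (-1743/40 + ((2*(6 - 3) - 36) + 24))² = (-1743/40 + ((2*3 - 36) + 24))² = (-1743/40 + ((6 - 36) + 24))² = (-1743/40 + (-30 + 24))² = (-1743/40 - 6)² = (-1983/40)² = 3932289/1600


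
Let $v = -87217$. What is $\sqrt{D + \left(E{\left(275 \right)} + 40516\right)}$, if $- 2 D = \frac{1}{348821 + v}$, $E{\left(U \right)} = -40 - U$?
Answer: $\frac{\sqrt{2751221879725214}}{261604} \approx 200.5$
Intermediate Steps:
$D = - \frac{1}{523208}$ ($D = - \frac{1}{2 \left(348821 - 87217\right)} = - \frac{1}{2 \cdot 261604} = \left(- \frac{1}{2}\right) \frac{1}{261604} = - \frac{1}{523208} \approx -1.9113 \cdot 10^{-6}$)
$\sqrt{D + \left(E{\left(275 \right)} + 40516\right)} = \sqrt{- \frac{1}{523208} + \left(\left(-40 - 275\right) + 40516\right)} = \sqrt{- \frac{1}{523208} + \left(-315 + 40516\right)} = \sqrt{- \frac{1}{523208} + 40201} = \sqrt{\frac{21033484807}{523208}} = \frac{\sqrt{2751221879725214}}{261604}$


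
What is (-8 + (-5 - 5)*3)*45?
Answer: -1710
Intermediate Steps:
(-8 + (-5 - 5)*3)*45 = (-8 - 10*3)*45 = (-8 - 30)*45 = -38*45 = -1710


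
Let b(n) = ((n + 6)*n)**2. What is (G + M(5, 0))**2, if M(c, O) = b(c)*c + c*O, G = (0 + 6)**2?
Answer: 229855921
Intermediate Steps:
b(n) = n**2*(6 + n)**2 (b(n) = ((6 + n)*n)**2 = (n*(6 + n))**2 = n**2*(6 + n)**2)
G = 36 (G = 6**2 = 36)
M(c, O) = O*c + c**3*(6 + c)**2 (M(c, O) = (c**2*(6 + c)**2)*c + c*O = c**3*(6 + c)**2 + O*c = O*c + c**3*(6 + c)**2)
(G + M(5, 0))**2 = (36 + 5*(0 + 5**2*(6 + 5)**2))**2 = (36 + 5*(0 + 25*11**2))**2 = (36 + 5*(0 + 25*121))**2 = (36 + 5*(0 + 3025))**2 = (36 + 5*3025)**2 = (36 + 15125)**2 = 15161**2 = 229855921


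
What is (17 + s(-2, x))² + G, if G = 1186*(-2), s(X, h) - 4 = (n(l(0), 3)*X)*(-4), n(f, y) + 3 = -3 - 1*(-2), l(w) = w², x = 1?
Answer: -2251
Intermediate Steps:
n(f, y) = -4 (n(f, y) = -3 + (-3 - 1*(-2)) = -3 + (-3 + 2) = -3 - 1 = -4)
s(X, h) = 4 + 16*X (s(X, h) = 4 - 4*X*(-4) = 4 + 16*X)
G = -2372
(17 + s(-2, x))² + G = (17 + (4 + 16*(-2)))² - 2372 = (17 + (4 - 32))² - 2372 = (17 - 28)² - 2372 = (-11)² - 2372 = 121 - 2372 = -2251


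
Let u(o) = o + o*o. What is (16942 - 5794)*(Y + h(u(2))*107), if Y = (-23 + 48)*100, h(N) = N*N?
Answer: 70812096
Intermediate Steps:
u(o) = o + o²
h(N) = N²
Y = 2500 (Y = 25*100 = 2500)
(16942 - 5794)*(Y + h(u(2))*107) = (16942 - 5794)*(2500 + (2*(1 + 2))²*107) = 11148*(2500 + (2*3)²*107) = 11148*(2500 + 6²*107) = 11148*(2500 + 36*107) = 11148*(2500 + 3852) = 11148*6352 = 70812096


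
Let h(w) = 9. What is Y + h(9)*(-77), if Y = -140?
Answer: -833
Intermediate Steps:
Y + h(9)*(-77) = -140 + 9*(-77) = -140 - 693 = -833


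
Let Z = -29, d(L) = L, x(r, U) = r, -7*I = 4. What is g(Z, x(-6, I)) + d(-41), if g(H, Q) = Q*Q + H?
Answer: -34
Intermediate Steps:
I = -4/7 (I = -1/7*4 = -4/7 ≈ -0.57143)
g(H, Q) = H + Q**2 (g(H, Q) = Q**2 + H = H + Q**2)
g(Z, x(-6, I)) + d(-41) = (-29 + (-6)**2) - 41 = (-29 + 36) - 41 = 7 - 41 = -34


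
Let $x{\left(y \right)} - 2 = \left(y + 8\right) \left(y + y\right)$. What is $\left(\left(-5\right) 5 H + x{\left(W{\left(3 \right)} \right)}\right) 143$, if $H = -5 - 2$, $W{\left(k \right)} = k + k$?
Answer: $49335$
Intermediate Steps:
$W{\left(k \right)} = 2 k$
$x{\left(y \right)} = 2 + 2 y \left(8 + y\right)$ ($x{\left(y \right)} = 2 + \left(y + 8\right) \left(y + y\right) = 2 + \left(8 + y\right) 2 y = 2 + 2 y \left(8 + y\right)$)
$H = -7$ ($H = -5 - 2 = -7$)
$\left(\left(-5\right) 5 H + x{\left(W{\left(3 \right)} \right)}\right) 143 = \left(\left(-5\right) 5 \left(-7\right) + \left(2 + 2 \left(2 \cdot 3\right)^{2} + 16 \cdot 2 \cdot 3\right)\right) 143 = \left(\left(-25\right) \left(-7\right) + \left(2 + 2 \cdot 6^{2} + 16 \cdot 6\right)\right) 143 = \left(175 + \left(2 + 2 \cdot 36 + 96\right)\right) 143 = \left(175 + \left(2 + 72 + 96\right)\right) 143 = \left(175 + 170\right) 143 = 345 \cdot 143 = 49335$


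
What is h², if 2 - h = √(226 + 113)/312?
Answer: (624 - √339)²/97344 ≈ 3.7674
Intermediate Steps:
h = 2 - √339/312 (h = 2 - √(226 + 113)/312 = 2 - √339/312 ≈ 1.9410)
h² = (2 - √339/312)²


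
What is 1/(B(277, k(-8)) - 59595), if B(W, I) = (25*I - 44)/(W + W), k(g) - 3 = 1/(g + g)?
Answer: -8864/528249609 ≈ -1.6780e-5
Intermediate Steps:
k(g) = 3 + 1/(2*g) (k(g) = 3 + 1/(g + g) = 3 + 1/(2*g))
B(W, I) = (-44 + 25*I)/(2*W) (B(W, I) = (-44 + 25*I)/((2*W)) = (-44 + 25*I)*(1/(2*W)) = (-44 + 25*I)/(2*W))
1/(B(277, k(-8)) - 59595) = 1/((½)*(-44 + 25*(3 + (½)/(-8)))/277 - 59595) = 1/((½)*(1/277)*(-44 + 25*(3 + (½)*(-⅛))) - 59595) = 1/((½)*(1/277)*(-44 + 25*(3 - 1/16)) - 59595) = 1/((½)*(1/277)*(-44 + 25*(47/16)) - 59595) = 1/((½)*(1/277)*(-44 + 1175/16) - 59595) = 1/((½)*(1/277)*(471/16) - 59595) = 1/(471/8864 - 59595) = 1/(-528249609/8864) = -8864/528249609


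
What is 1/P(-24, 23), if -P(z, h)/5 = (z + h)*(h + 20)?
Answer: 1/215 ≈ 0.0046512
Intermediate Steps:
P(z, h) = -5*(20 + h)*(h + z) (P(z, h) = -5*(z + h)*(h + 20) = -5*(h + z)*(20 + h) = -5*(20 + h)*(h + z))
1/P(-24, 23) = 1/(-100*23 - 100*(-24) - 5*23**2 - 5*23*(-24)) = 1/(-2300 + 2400 - 5*529 + 2760) = 1/(-2300 + 2400 - 2645 + 2760) = 1/215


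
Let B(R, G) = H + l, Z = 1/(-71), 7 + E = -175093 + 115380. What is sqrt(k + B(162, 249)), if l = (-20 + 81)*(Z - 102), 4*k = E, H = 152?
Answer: I*sqrt(105865331)/71 ≈ 144.92*I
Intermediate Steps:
E = -59720 (E = -7 + (-175093 + 115380) = -7 - 59713 = -59720)
Z = -1/71 ≈ -0.014085
k = -14930 (k = (1/4)*(-59720) = -14930)
l = -441823/71 (l = (-20 + 81)*(-1/71 - 102) = 61*(-7243/71) = -441823/71 ≈ -6222.9)
B(R, G) = -431031/71 (B(R, G) = 152 - 441823/71 = -431031/71)
sqrt(k + B(162, 249)) = sqrt(-14930 - 431031/71) = sqrt(-1491061/71) = I*sqrt(105865331)/71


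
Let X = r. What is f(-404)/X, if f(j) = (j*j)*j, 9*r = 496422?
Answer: -32969632/27579 ≈ -1195.5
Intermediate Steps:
r = 55158 (r = (⅑)*496422 = 55158)
f(j) = j³ (f(j) = j²*j = j³)
X = 55158
f(-404)/X = (-404)³/55158 = -65939264*1/55158 = -32969632/27579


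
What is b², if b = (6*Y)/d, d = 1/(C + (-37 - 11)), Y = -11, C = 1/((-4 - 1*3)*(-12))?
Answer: 1966124281/196 ≈ 1.0031e+7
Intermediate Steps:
C = 1/84 (C = 1/((-4 - 3)*(-12)) = 1/(-7*(-12)) = 1/84 ≈ 0.011905)
d = -84/4031 (d = 1/(1/84 + (-37 - 11)) = 1/(1/84 - 48) = 1/(-4031/84) = -84/4031 ≈ -0.020838)
b = 44341/14 (b = (6*(-11))/(-84/4031) = -66*(-4031/84) = 44341/14 ≈ 3167.2)
b² = (44341/14)² = 1966124281/196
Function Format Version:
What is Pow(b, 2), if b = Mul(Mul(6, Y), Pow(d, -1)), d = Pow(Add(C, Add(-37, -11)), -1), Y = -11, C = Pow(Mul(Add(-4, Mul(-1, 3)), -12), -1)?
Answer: Rational(1966124281, 196) ≈ 1.0031e+7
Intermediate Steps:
C = Rational(1, 84) (C = Pow(Mul(Add(-4, -3), -12), -1) = Pow(Mul(-7, -12), -1) = Pow(84, -1) = Rational(1, 84) ≈ 0.011905)
d = Rational(-84, 4031) (d = Pow(Add(Rational(1, 84), Add(-37, -11)), -1) = Pow(Add(Rational(1, 84), -48), -1) = Pow(Rational(-4031, 84), -1) = Rational(-84, 4031) ≈ -0.020838)
b = Rational(44341, 14) (b = Mul(Mul(6, -11), Pow(Rational(-84, 4031), -1)) = Mul(-66, Rational(-4031, 84)) = Rational(44341, 14) ≈ 3167.2)
Pow(b, 2) = Pow(Rational(44341, 14), 2) = Rational(1966124281, 196)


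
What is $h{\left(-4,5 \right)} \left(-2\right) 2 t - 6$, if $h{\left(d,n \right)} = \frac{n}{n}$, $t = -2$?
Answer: $2$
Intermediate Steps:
$h{\left(d,n \right)} = 1$
$h{\left(-4,5 \right)} \left(-2\right) 2 t - 6 = 1 \left(-2\right) 2 \left(-2\right) - 6 = 1 \left(\left(-4\right) \left(-2\right)\right) - 6 = 1 \cdot 8 - 6 = 8 - 6 = 2$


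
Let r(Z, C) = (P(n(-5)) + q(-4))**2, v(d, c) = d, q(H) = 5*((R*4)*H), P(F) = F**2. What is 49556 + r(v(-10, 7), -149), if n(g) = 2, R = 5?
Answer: 206372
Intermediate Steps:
q(H) = 100*H (q(H) = 5*((5*4)*H) = 5*(20*H) = 100*H)
r(Z, C) = 156816 (r(Z, C) = (2**2 + 100*(-4))**2 = (4 - 400)**2 = (-396)**2 = 156816)
49556 + r(v(-10, 7), -149) = 49556 + 156816 = 206372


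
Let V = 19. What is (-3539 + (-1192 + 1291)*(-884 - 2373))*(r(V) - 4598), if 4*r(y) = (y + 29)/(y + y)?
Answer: 28476483592/19 ≈ 1.4988e+9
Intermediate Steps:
r(y) = (29 + y)/(8*y) (r(y) = ((y + 29)/(y + y))/4 = ((29 + y)/((2*y)))/4 = ((29 + y)*(1/(2*y)))/4 = ((29 + y)/(2*y))/4 = (29 + y)/(8*y))
(-3539 + (-1192 + 1291)*(-884 - 2373))*(r(V) - 4598) = (-3539 + (-1192 + 1291)*(-884 - 2373))*((⅛)*(29 + 19)/19 - 4598) = (-3539 + 99*(-3257))*((⅛)*(1/19)*48 - 4598) = (-3539 - 322443)*(6/19 - 4598) = -325982*(-87356/19) = 28476483592/19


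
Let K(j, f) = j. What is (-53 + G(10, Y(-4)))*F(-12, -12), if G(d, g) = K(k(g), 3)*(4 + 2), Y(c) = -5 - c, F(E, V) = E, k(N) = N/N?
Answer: 564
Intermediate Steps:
k(N) = 1
G(d, g) = 6 (G(d, g) = 1*(4 + 2) = 1*6 = 6)
(-53 + G(10, Y(-4)))*F(-12, -12) = (-53 + 6)*(-12) = -47*(-12) = 564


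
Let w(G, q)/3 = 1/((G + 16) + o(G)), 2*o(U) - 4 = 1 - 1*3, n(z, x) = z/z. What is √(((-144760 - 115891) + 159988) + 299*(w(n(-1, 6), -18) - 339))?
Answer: I*√7271070/6 ≈ 449.42*I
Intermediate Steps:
n(z, x) = 1
o(U) = 1 (o(U) = 2 + (1 - 1*3)/2 = 2 + (1 - 3)/2 = 2 + (½)*(-2) = 2 - 1 = 1)
w(G, q) = 3/(17 + G) (w(G, q) = 3/((G + 16) + 1) = 3/((16 + G) + 1) = 3/(17 + G))
√(((-144760 - 115891) + 159988) + 299*(w(n(-1, 6), -18) - 339)) = √(((-144760 - 115891) + 159988) + 299*(3/(17 + 1) - 339)) = √((-260651 + 159988) + 299*(3/18 - 339)) = √(-100663 + 299*(3*(1/18) - 339)) = √(-100663 + 299*(⅙ - 339)) = √(-100663 + 299*(-2033/6)) = √(-100663 - 607867/6) = √(-1211845/6) = I*√7271070/6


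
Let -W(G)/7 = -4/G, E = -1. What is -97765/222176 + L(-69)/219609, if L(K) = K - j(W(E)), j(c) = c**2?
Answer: -21659590013/48791849184 ≈ -0.44392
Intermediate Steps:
W(G) = 28/G (W(G) = -(-28)/G = 28/G)
L(K) = -784 + K (L(K) = K - (28/(-1))**2 = K - (28*(-1))**2 = K - 1*(-28)**2 = K - 1*784 = K - 784 = -784 + K)
-97765/222176 + L(-69)/219609 = -97765/222176 + (-784 - 69)/219609 = -97765*1/222176 - 853*1/219609 = -97765/222176 - 853/219609 = -21659590013/48791849184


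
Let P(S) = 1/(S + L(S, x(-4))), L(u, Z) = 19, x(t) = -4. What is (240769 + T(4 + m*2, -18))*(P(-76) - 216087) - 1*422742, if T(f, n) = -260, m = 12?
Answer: -2962363828934/57 ≈ -5.1971e+10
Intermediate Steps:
P(S) = 1/(19 + S) (P(S) = 1/(S + 19) = 1/(19 + S))
(240769 + T(4 + m*2, -18))*(P(-76) - 216087) - 1*422742 = (240769 - 260)*(1/(19 - 76) - 216087) - 1*422742 = 240509*(1/(-57) - 216087) - 422742 = 240509*(-1/57 - 216087) - 422742 = 240509*(-12316960/57) - 422742 = -2962339732640/57 - 422742 = -2962363828934/57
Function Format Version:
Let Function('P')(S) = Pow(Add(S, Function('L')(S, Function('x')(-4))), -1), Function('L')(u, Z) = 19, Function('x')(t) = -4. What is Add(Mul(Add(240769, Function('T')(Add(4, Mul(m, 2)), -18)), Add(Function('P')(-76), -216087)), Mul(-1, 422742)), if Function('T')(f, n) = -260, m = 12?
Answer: Rational(-2962363828934, 57) ≈ -5.1971e+10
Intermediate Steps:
Function('P')(S) = Pow(Add(19, S), -1) (Function('P')(S) = Pow(Add(S, 19), -1) = Pow(Add(19, S), -1))
Add(Mul(Add(240769, Function('T')(Add(4, Mul(m, 2)), -18)), Add(Function('P')(-76), -216087)), Mul(-1, 422742)) = Add(Mul(Add(240769, -260), Add(Pow(Add(19, -76), -1), -216087)), Mul(-1, 422742)) = Add(Mul(240509, Add(Pow(-57, -1), -216087)), -422742) = Add(Mul(240509, Add(Rational(-1, 57), -216087)), -422742) = Add(Mul(240509, Rational(-12316960, 57)), -422742) = Add(Rational(-2962339732640, 57), -422742) = Rational(-2962363828934, 57)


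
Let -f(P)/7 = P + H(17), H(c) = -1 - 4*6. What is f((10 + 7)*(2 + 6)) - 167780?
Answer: -168557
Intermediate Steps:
H(c) = -25 (H(c) = -1 - 24 = -25)
f(P) = 175 - 7*P (f(P) = -7*(P - 25) = -7*(-25 + P) = 175 - 7*P)
f((10 + 7)*(2 + 6)) - 167780 = (175 - 7*(10 + 7)*(2 + 6)) - 167780 = (175 - 119*8) - 167780 = (175 - 7*136) - 167780 = (175 - 952) - 167780 = -777 - 167780 = -168557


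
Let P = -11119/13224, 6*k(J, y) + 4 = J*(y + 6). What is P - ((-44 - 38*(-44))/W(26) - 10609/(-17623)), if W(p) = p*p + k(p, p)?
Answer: -802336657/233046552 ≈ -3.4428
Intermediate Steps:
k(J, y) = -⅔ + J*(6 + y)/6 (k(J, y) = -⅔ + (J*(y + 6))/6 = -⅔ + (J*(6 + y))/6 = -⅔ + J*(6 + y)/6)
W(p) = -⅔ + p + 7*p²/6 (W(p) = p*p + (-⅔ + p + p*p/6) = p² + (-⅔ + p + p²/6) = -⅔ + p + 7*p²/6)
P = -11119/13224 (P = -11119*1/13224 = -11119/13224 ≈ -0.84082)
P - ((-44 - 38*(-44))/W(26) - 10609/(-17623)) = -11119/13224 - ((-44 - 38*(-44))/(-⅔ + 26 + (7/6)*26²) - 10609/(-17623)) = -11119/13224 - ((-44 + 1672)/(-⅔ + 26 + (7/6)*676) - 10609*(-1/17623)) = -11119/13224 - (1628/(-⅔ + 26 + 2366/3) + 10609/17623) = -11119/13224 - (1628/814 + 10609/17623) = -11119/13224 - (1628*(1/814) + 10609/17623) = -11119/13224 - (2 + 10609/17623) = -11119/13224 - 1*45855/17623 = -11119/13224 - 45855/17623 = -802336657/233046552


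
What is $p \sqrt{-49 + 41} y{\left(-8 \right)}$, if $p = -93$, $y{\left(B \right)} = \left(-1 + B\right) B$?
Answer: $- 13392 i \sqrt{2} \approx - 18939.0 i$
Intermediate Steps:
$y{\left(B \right)} = B \left(-1 + B\right)$
$p \sqrt{-49 + 41} y{\left(-8 \right)} = - 93 \sqrt{-49 + 41} \left(- 8 \left(-1 - 8\right)\right) = - 93 \sqrt{-8} \left(\left(-8\right) \left(-9\right)\right) = - 93 \cdot 2 i \sqrt{2} \cdot 72 = - 186 i \sqrt{2} \cdot 72 = - 13392 i \sqrt{2}$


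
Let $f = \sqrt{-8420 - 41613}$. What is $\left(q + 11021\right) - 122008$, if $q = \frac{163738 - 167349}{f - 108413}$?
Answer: $- \frac{1304477388770831}{11753428602} + \frac{3611 i \sqrt{50033}}{11753428602} \approx -1.1099 \cdot 10^{5} + 6.8721 \cdot 10^{-5} i$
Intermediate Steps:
$f = i \sqrt{50033}$ ($f = \sqrt{-50033} = i \sqrt{50033} \approx 223.68 i$)
$q = - \frac{3611}{-108413 + i \sqrt{50033}}$ ($q = \frac{163738 - 167349}{i \sqrt{50033} - 108413} = - \frac{3611}{-108413 + i \sqrt{50033}} \approx 0.033308 + 6.8721 \cdot 10^{-5} i$)
$\left(q + 11021\right) - 122008 = \left(\left(\frac{391479343}{11753428602} + \frac{3611 i \sqrt{50033}}{11753428602}\right) + 11021\right) - 122008 = \left(\frac{129534928101985}{11753428602} + \frac{3611 i \sqrt{50033}}{11753428602}\right) - 122008 = - \frac{1304477388770831}{11753428602} + \frac{3611 i \sqrt{50033}}{11753428602}$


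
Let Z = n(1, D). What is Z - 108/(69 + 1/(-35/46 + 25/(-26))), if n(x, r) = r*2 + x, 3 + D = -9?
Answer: -216512/8809 ≈ -24.578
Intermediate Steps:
D = -12 (D = -3 - 9 = -12)
n(x, r) = x + 2*r (n(x, r) = 2*r + x = x + 2*r)
Z = -23 (Z = 1 + 2*(-12) = 1 - 24 = -23)
Z - 108/(69 + 1/(-35/46 + 25/(-26))) = -23 - 108/(69 + 1/(-35/46 + 25/(-26))) = -23 - 108/(69 + 1/(-35*1/46 + 25*(-1/26))) = -23 - 108/(69 + 1/(-35/46 - 25/26)) = -23 - 108/(69 + 1/(-515/299)) = -23 - 108/(69 - 299/515) = -23 - 108/(35236/515) = -23 + (515/35236)*(-108) = -23 - 13905/8809 = -216512/8809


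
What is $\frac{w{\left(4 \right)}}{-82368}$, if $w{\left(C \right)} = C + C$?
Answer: $- \frac{1}{10296} \approx -9.7125 \cdot 10^{-5}$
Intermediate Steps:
$w{\left(C \right)} = 2 C$
$\frac{w{\left(4 \right)}}{-82368} = \frac{2 \cdot 4}{-82368} = 8 \left(- \frac{1}{82368}\right) = - \frac{1}{10296}$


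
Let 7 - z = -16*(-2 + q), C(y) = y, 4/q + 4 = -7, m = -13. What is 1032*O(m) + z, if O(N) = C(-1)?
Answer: -11691/11 ≈ -1062.8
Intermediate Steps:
q = -4/11 (q = 4/(-4 - 7) = 4/(-11) = 4*(-1/11) = -4/11 ≈ -0.36364)
O(N) = -1
z = -339/11 (z = 7 - (-16)*(-2 - 4/11) = 7 - (-16)*(-26)/11 = 7 - 1*416/11 = 7 - 416/11 = -339/11 ≈ -30.818)
1032*O(m) + z = 1032*(-1) - 339/11 = -1032 - 339/11 = -11691/11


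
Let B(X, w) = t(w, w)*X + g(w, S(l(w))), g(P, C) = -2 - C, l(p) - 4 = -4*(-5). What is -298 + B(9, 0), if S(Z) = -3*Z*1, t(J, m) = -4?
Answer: -264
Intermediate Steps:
l(p) = 24 (l(p) = 4 - 4*(-5) = 4 + 20 = 24)
S(Z) = -3*Z
B(X, w) = 70 - 4*X (B(X, w) = -4*X + (-2 - (-3)*24) = -4*X + (-2 - 1*(-72)) = -4*X + (-2 + 72) = -4*X + 70 = 70 - 4*X)
-298 + B(9, 0) = -298 + (70 - 4*9) = -298 + (70 - 36) = -298 + 34 = -264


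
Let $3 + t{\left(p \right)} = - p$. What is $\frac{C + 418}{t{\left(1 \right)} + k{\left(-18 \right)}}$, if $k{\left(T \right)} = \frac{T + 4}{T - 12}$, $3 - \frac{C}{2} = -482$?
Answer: $- \frac{20820}{53} \approx -392.83$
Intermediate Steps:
$C = 970$ ($C = 6 - -964 = 6 + 964 = 970$)
$t{\left(p \right)} = -3 - p$
$k{\left(T \right)} = \frac{4 + T}{-12 + T}$
$\frac{C + 418}{t{\left(1 \right)} + k{\left(-18 \right)}} = \frac{970 + 418}{\left(-3 - 1\right) + \frac{4 - 18}{-12 - 18}} = \frac{1388}{\left(-3 - 1\right) + \frac{1}{-30} \left(-14\right)} = \frac{1388}{-4 - - \frac{7}{15}} = \frac{1388}{-4 + \frac{7}{15}} = \frac{1388}{- \frac{53}{15}} = 1388 \left(- \frac{15}{53}\right) = - \frac{20820}{53}$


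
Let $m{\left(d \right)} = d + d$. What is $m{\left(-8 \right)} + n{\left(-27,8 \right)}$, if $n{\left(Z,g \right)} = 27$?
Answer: $11$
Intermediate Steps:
$m{\left(d \right)} = 2 d$
$m{\left(-8 \right)} + n{\left(-27,8 \right)} = 2 \left(-8\right) + 27 = -16 + 27 = 11$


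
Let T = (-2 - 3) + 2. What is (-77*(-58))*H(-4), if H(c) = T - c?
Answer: 4466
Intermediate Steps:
T = -3 (T = -5 + 2 = -3)
H(c) = -3 - c
(-77*(-58))*H(-4) = (-77*(-58))*(-3 - 1*(-4)) = 4466*(-3 + 4) = 4466*1 = 4466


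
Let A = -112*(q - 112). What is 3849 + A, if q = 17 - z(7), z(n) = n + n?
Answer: 16057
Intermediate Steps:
z(n) = 2*n
q = 3 (q = 17 - 2*7 = 17 - 1*14 = 17 - 14 = 3)
A = 12208 (A = -112*(3 - 112) = -112*(-109) = 12208)
3849 + A = 3849 + 12208 = 16057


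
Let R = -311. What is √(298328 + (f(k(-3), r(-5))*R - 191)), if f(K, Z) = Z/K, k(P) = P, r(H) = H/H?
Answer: √2684166/3 ≈ 546.11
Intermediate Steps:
r(H) = 1
√(298328 + (f(k(-3), r(-5))*R - 191)) = √(298328 + ((1/(-3))*(-311) - 191)) = √(298328 + ((1*(-⅓))*(-311) - 191)) = √(298328 + (-⅓*(-311) - 191)) = √(298328 + (311/3 - 191)) = √(298328 - 262/3) = √(894722/3) = √2684166/3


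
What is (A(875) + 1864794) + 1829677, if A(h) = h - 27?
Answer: 3695319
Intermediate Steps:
A(h) = -27 + h
(A(875) + 1864794) + 1829677 = ((-27 + 875) + 1864794) + 1829677 = (848 + 1864794) + 1829677 = 1865642 + 1829677 = 3695319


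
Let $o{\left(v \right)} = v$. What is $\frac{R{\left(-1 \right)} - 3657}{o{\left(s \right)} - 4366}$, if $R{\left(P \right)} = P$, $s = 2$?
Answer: $\frac{1829}{2182} \approx 0.83822$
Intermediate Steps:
$\frac{R{\left(-1 \right)} - 3657}{o{\left(s \right)} - 4366} = \frac{-1 - 3657}{2 - 4366} = - \frac{3658}{-4364} = \left(-3658\right) \left(- \frac{1}{4364}\right) = \frac{1829}{2182}$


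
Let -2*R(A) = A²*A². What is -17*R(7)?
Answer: 40817/2 ≈ 20409.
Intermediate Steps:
R(A) = -A⁴/2 (R(A) = -A²*A²/2 = -A⁴/2)
-17*R(7) = -(-17)*7⁴/2 = -(-17)*2401/2 = -17*(-2401/2) = 40817/2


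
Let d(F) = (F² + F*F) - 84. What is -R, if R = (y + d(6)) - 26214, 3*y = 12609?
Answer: 22023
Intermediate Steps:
d(F) = -84 + 2*F² (d(F) = (F² + F²) - 84 = 2*F² - 84 = -84 + 2*F²)
y = 4203 (y = (⅓)*12609 = 4203)
R = -22023 (R = (4203 + (-84 + 2*6²)) - 26214 = (4203 + (-84 + 2*36)) - 26214 = (4203 + (-84 + 72)) - 26214 = (4203 - 12) - 26214 = 4191 - 26214 = -22023)
-R = -1*(-22023) = 22023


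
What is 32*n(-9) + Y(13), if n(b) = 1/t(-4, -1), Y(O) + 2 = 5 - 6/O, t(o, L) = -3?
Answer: -317/39 ≈ -8.1282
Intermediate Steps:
Y(O) = 3 - 6/O (Y(O) = -2 + (5 - 6/O) = 3 - 6/O)
n(b) = -⅓ (n(b) = 1/(-3) = -⅓)
32*n(-9) + Y(13) = 32*(-⅓) + (3 - 6/13) = -32/3 + (3 - 6*1/13) = -32/3 + (3 - 6/13) = -32/3 + 33/13 = -317/39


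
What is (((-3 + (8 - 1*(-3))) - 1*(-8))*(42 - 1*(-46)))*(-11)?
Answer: -15488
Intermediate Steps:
(((-3 + (8 - 1*(-3))) - 1*(-8))*(42 - 1*(-46)))*(-11) = (((-3 + (8 + 3)) + 8)*(42 + 46))*(-11) = (((-3 + 11) + 8)*88)*(-11) = ((8 + 8)*88)*(-11) = (16*88)*(-11) = 1408*(-11) = -15488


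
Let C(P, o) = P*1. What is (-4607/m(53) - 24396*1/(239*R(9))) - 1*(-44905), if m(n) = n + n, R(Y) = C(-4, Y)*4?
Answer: 2273367641/50668 ≈ 44868.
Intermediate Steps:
C(P, o) = P
R(Y) = -16 (R(Y) = -4*4 = -16)
m(n) = 2*n
(-4607/m(53) - 24396*1/(239*R(9))) - 1*(-44905) = (-4607/(2*53) - 24396/(239*(-16))) - 1*(-44905) = (-4607/106 - 24396/(-3824)) + 44905 = (-4607*1/106 - 24396*(-1/3824)) + 44905 = (-4607/106 + 6099/956) + 44905 = -1878899/50668 + 44905 = 2273367641/50668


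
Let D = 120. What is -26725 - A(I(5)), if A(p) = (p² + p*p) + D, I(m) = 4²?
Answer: -27357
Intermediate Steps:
I(m) = 16
A(p) = 120 + 2*p² (A(p) = (p² + p*p) + 120 = (p² + p²) + 120 = 2*p² + 120 = 120 + 2*p²)
-26725 - A(I(5)) = -26725 - (120 + 2*16²) = -26725 - (120 + 2*256) = -26725 - (120 + 512) = -26725 - 1*632 = -26725 - 632 = -27357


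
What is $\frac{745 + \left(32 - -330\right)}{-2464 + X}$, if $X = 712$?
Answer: $- \frac{369}{584} \approx -0.63185$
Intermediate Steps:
$\frac{745 + \left(32 - -330\right)}{-2464 + X} = \frac{745 + \left(32 - -330\right)}{-2464 + 712} = \frac{745 + \left(32 + 330\right)}{-1752} = \left(745 + 362\right) \left(- \frac{1}{1752}\right) = 1107 \left(- \frac{1}{1752}\right) = - \frac{369}{584}$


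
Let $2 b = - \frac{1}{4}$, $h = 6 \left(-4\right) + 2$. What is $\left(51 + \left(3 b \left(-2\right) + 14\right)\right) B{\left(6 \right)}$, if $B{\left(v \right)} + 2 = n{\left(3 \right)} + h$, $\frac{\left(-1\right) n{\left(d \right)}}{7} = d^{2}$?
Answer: $- \frac{22881}{4} \approx -5720.3$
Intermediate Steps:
$h = -22$ ($h = -24 + 2 = -22$)
$n{\left(d \right)} = - 7 d^{2}$
$B{\left(v \right)} = -87$ ($B{\left(v \right)} = -2 - \left(22 + 7 \cdot 3^{2}\right) = -2 - 85 = -87$)
$b = - \frac{1}{8}$ ($b = \frac{\left(-1\right) \frac{1}{4}}{2} = \frac{1}{2} \left(- \frac{1}{4}\right) = - \frac{1}{8} \approx -0.125$)
$\left(51 + \left(3 b \left(-2\right) + 14\right)\right) B{\left(6 \right)} = \left(51 + \left(3 \left(- \frac{1}{8}\right) \left(-2\right) + 14\right)\right) \left(-87\right) = \left(51 + \left(\left(- \frac{3}{8}\right) \left(-2\right) + 14\right)\right) \left(-87\right) = \left(51 + \left(\frac{3}{4} + 14\right)\right) \left(-87\right) = \left(51 + \frac{59}{4}\right) \left(-87\right) = \frac{263}{4} \left(-87\right) = - \frac{22881}{4}$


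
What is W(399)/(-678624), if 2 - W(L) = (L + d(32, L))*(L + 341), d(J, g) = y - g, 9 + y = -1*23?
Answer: -3947/113104 ≈ -0.034897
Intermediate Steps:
y = -32 (y = -9 - 1*23 = -9 - 23 = -32)
d(J, g) = -32 - g
W(L) = 10914 + 32*L (W(L) = 2 - (L + (-32 - L))*(L + 341) = 2 - (-32)*(341 + L) = 2 - (-10912 - 32*L) = 2 + (10912 + 32*L) = 10914 + 32*L)
W(399)/(-678624) = (10914 + 32*399)/(-678624) = (10914 + 12768)*(-1/678624) = 23682*(-1/678624) = -3947/113104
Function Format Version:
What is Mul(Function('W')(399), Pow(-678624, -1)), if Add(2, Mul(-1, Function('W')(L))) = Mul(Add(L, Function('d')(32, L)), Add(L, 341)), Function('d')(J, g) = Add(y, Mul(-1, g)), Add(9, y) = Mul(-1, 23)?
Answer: Rational(-3947, 113104) ≈ -0.034897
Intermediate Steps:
y = -32 (y = Add(-9, Mul(-1, 23)) = Add(-9, -23) = -32)
Function('d')(J, g) = Add(-32, Mul(-1, g))
Function('W')(L) = Add(10914, Mul(32, L)) (Function('W')(L) = Add(2, Mul(-1, Mul(Add(L, Add(-32, Mul(-1, L))), Add(L, 341)))) = Add(2, Mul(-1, Mul(-32, Add(341, L)))) = Add(2, Mul(-1, Add(-10912, Mul(-32, L)))) = Add(2, Add(10912, Mul(32, L))) = Add(10914, Mul(32, L)))
Mul(Function('W')(399), Pow(-678624, -1)) = Mul(Add(10914, Mul(32, 399)), Pow(-678624, -1)) = Mul(Add(10914, 12768), Rational(-1, 678624)) = Mul(23682, Rational(-1, 678624)) = Rational(-3947, 113104)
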